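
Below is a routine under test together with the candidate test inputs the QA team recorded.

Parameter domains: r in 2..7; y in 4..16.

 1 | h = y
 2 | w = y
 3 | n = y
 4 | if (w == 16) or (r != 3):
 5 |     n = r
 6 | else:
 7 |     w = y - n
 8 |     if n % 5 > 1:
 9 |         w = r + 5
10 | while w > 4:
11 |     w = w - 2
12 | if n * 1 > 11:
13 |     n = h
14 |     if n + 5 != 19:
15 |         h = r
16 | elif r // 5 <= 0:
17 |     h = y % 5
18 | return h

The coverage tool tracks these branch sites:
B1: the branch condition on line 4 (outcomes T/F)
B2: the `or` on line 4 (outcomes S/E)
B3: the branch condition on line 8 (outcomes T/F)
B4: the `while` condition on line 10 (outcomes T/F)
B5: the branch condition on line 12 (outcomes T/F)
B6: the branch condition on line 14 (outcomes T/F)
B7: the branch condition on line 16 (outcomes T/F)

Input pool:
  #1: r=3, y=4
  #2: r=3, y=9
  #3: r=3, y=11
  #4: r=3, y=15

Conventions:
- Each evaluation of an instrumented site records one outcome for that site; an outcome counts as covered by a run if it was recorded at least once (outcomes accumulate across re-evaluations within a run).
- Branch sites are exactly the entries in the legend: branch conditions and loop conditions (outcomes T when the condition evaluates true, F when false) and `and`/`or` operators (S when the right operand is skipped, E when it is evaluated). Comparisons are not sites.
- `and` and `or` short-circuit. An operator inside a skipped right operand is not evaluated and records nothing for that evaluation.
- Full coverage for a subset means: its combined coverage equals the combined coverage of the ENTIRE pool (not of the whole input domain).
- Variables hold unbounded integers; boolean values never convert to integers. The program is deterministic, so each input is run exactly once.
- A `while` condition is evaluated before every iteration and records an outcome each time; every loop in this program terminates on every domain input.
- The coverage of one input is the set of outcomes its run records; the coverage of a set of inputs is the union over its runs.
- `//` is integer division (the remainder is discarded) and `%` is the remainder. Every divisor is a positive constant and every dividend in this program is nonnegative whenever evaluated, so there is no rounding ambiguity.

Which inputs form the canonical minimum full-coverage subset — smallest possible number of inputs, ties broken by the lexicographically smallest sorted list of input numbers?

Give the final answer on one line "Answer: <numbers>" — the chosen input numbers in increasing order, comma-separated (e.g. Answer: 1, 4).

#1 (r=3, y=4) -> covered: B1=F, B2=E, B3=T, B4=T, B4=F, B5=F, B7=T
#2 (r=3, y=9) -> covered: B1=F, B2=E, B3=T, B4=T, B4=F, B5=F, B7=T
#3 (r=3, y=11) -> covered: B1=F, B2=E, B3=F, B4=F, B5=F, B7=T
#4 (r=3, y=15) -> covered: B1=F, B2=E, B3=F, B4=F, B5=T, B6=T
pool-wide coverage (10 outcomes): B1=F, B2=E, B3=T, B3=F, B4=T, B4=F, B5=T, B5=F, B6=T, B7=T
size 1 is not enough: best union over all size-1 subsets is 7/10
inputs {1, 4} (size 2) cover everything; no size-2 subset with a lexicographically smaller index list covers all 10

Answer: 1, 4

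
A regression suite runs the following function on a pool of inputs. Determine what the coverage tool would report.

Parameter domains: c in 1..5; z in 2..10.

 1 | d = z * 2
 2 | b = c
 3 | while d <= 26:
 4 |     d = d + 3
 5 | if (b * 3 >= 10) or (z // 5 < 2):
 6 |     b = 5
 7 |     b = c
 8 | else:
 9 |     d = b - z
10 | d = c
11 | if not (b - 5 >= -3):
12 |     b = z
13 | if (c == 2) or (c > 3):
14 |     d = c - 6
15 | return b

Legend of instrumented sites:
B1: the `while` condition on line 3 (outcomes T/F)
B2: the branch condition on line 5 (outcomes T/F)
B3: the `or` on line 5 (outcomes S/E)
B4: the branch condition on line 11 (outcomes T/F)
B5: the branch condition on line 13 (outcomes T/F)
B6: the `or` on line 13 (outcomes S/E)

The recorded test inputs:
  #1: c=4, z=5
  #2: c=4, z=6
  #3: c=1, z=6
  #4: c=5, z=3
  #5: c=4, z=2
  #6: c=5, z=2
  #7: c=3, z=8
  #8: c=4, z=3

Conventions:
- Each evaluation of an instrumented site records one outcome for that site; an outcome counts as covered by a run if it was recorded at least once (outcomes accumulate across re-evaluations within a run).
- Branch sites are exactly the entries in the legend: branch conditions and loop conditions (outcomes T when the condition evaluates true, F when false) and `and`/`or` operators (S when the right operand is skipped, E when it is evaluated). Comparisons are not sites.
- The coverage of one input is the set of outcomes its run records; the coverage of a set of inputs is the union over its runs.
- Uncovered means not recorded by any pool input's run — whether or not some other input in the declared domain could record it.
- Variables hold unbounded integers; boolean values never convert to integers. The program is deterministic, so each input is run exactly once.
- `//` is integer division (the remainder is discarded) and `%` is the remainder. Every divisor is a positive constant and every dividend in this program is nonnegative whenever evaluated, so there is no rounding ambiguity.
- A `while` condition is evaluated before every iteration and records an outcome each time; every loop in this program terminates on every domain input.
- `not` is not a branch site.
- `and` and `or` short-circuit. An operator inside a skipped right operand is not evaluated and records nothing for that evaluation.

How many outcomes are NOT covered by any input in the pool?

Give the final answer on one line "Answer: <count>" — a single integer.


input #1 (c=4, z=5): events B1->T, B1->T, B1->T, B1->T, B1->T, B1->T, B1->F, B3->S, B2->T, B4->F, B6->E, B5->T; covers B1=T, B1=F, B2=T, B3=S, B4=F, B5=T, B6=E
input #2 (c=4, z=6): events B1->T, B1->T, B1->T, B1->T, B1->T, B1->F, B3->S, B2->T, B4->F, B6->E, B5->T; covers B1=T, B1=F, B2=T, B3=S, B4=F, B5=T, B6=E
input #3 (c=1, z=6): events B1->T, B1->T, B1->T, B1->T, B1->T, B1->F, B3->E, B2->T, B4->T, B6->E, B5->F; covers B1=T, B1=F, B2=T, B3=E, B4=T, B5=F, B6=E
input #4 (c=5, z=3): events B1->T, B1->T, B1->T, B1->T, B1->T, B1->T, B1->T, B1->F, B3->S, B2->T, B4->F, B6->E, B5->T; covers B1=T, B1=F, B2=T, B3=S, B4=F, B5=T, B6=E
input #5 (c=4, z=2): events B1->T, B1->T, B1->T, B1->T, B1->T, B1->T, B1->T, B1->T, B1->F, B3->S, B2->T, B4->F, B6->E, B5->T; covers B1=T, B1=F, B2=T, B3=S, B4=F, B5=T, B6=E
input #6 (c=5, z=2): events B1->T, B1->T, B1->T, B1->T, B1->T, B1->T, B1->T, B1->T, B1->F, B3->S, B2->T, B4->F, B6->E, B5->T; covers B1=T, B1=F, B2=T, B3=S, B4=F, B5=T, B6=E
input #7 (c=3, z=8): events B1->T, B1->T, B1->T, B1->T, B1->F, B3->E, B2->T, B4->F, B6->E, B5->F; covers B1=T, B1=F, B2=T, B3=E, B4=F, B5=F, B6=E
input #8 (c=4, z=3): events B1->T, B1->T, B1->T, B1->T, B1->T, B1->T, B1->T, B1->F, B3->S, B2->T, B4->F, B6->E, B5->T; covers B1=T, B1=F, B2=T, B3=S, B4=F, B5=T, B6=E
union over the pool: B1=T, B1=F, B2=T, B3=S, B3=E, B4=T, B4=F, B5=T, B5=F, B6=E
uncovered (2 of 12): B2=F, B6=S
Answer: 2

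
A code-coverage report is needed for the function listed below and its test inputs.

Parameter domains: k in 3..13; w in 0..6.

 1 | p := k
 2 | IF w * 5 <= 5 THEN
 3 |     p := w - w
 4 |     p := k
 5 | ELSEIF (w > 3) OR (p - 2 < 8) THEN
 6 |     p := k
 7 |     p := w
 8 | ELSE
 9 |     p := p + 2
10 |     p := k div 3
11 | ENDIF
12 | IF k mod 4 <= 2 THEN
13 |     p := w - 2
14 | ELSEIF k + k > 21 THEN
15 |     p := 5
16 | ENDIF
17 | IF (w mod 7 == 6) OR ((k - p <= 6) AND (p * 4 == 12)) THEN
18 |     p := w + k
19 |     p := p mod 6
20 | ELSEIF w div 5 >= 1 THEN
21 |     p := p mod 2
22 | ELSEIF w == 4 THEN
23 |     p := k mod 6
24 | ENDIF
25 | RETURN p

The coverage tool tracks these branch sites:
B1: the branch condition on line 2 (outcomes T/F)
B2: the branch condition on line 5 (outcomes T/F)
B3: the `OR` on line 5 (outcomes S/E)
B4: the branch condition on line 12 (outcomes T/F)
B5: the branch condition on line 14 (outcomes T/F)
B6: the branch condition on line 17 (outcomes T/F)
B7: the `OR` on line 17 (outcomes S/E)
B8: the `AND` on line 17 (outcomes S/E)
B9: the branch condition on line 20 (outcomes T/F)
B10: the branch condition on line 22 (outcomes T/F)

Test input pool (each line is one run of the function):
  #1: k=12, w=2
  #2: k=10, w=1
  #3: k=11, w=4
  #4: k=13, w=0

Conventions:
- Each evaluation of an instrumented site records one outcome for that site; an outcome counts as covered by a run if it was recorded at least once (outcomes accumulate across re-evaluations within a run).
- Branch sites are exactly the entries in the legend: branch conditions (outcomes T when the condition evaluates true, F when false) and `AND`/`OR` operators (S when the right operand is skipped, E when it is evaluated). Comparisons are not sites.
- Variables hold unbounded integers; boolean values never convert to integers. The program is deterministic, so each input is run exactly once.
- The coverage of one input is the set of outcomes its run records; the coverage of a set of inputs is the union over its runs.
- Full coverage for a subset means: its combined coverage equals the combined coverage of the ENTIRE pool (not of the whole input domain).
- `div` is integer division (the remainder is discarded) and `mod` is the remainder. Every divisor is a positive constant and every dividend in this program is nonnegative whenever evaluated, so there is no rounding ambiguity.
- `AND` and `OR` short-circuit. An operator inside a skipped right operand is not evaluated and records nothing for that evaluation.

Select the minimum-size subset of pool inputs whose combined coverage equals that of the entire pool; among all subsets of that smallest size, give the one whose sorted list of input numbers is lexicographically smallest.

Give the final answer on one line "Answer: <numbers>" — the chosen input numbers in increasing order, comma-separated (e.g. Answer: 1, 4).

input #1 (k=12, w=2): events B1->F, B3->E, B2->F, B4->T, B7->E, B8->S, B6->F, B9->F, B10->F; covers B1=F, B2=F, B3=E, B4=T, B6=F, B7=E, B8=S, B9=F, B10=F
input #2 (k=10, w=1): events B1->T, B4->T, B7->E, B8->S, B6->F, B9->F, B10->F; covers B1=T, B4=T, B6=F, B7=E, B8=S, B9=F, B10=F
input #3 (k=11, w=4): events B1->F, B3->S, B2->T, B4->F, B5->T, B7->E, B8->E, B6->F, B9->F, B10->T; covers B1=F, B2=T, B3=S, B4=F, B5=T, B6=F, B7=E, B8=E, B9=F, B10=T
input #4 (k=13, w=0): events B1->T, B4->T, B7->E, B8->S, B6->F, B9->F, B10->F; covers B1=T, B4=T, B6=F, B7=E, B8=S, B9=F, B10=F
together the pool reaches 16 outcomes: B1=T, B1=F, B2=T, B2=F, B3=S, B3=E, B4=T, B4=F, B5=T, B6=F, B7=E, B8=S, B8=E, B9=F, B10=T, B10=F
checked all size-1 subsets: none covers 16 outcomes (max 10/16)
checked all size-2 subsets: none covers 16 outcomes (max 15/16)
size 3: inputs {1, 2, 3} cover all 16 outcomes, and no lexicographically smaller subset of this size does

Answer: 1, 2, 3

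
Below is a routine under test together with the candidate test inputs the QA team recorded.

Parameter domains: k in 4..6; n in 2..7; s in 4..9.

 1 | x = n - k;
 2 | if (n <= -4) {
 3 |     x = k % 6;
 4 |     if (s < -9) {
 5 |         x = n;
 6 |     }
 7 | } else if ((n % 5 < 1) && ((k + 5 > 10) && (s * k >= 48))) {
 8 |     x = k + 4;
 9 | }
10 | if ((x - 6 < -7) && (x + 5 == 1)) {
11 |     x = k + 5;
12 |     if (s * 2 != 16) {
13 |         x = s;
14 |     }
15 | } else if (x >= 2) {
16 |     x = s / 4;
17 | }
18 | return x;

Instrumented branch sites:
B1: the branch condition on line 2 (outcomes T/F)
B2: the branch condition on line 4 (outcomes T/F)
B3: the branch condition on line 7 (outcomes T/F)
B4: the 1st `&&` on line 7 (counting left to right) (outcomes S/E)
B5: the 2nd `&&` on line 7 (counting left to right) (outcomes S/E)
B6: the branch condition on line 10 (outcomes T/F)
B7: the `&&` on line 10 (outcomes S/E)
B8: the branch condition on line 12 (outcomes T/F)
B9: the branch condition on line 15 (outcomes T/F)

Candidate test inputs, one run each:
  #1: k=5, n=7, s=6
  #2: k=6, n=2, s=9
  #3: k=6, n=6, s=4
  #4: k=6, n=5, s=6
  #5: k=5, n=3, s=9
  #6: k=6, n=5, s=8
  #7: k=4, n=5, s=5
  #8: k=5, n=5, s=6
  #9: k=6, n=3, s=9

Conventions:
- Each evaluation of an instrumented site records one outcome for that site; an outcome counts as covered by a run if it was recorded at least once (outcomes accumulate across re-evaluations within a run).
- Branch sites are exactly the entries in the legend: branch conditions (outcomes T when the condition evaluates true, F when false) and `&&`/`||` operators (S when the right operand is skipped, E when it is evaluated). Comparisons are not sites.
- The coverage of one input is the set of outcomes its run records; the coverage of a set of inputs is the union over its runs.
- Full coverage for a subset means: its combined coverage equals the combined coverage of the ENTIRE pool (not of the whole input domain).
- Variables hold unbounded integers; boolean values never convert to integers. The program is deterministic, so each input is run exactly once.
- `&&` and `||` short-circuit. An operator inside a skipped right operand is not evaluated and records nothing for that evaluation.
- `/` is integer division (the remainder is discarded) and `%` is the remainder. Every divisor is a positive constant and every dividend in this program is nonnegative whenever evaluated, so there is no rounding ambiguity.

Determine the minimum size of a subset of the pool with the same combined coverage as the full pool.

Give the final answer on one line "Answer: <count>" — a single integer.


run #1 (k=5, n=7, s=6) runs B1->F, B4->S, B3->F, B7->S, B6->F, B9->T; records B1=F, B3=F, B4=S, B6=F, B7=S, B9=T
run #2 (k=6, n=2, s=9) runs B1->F, B4->S, B3->F, B7->E, B6->T, B8->T; records B1=F, B3=F, B4=S, B6=T, B7=E, B8=T
run #3 (k=6, n=6, s=4) runs B1->F, B4->S, B3->F, B7->S, B6->F, B9->F; records B1=F, B3=F, B4=S, B6=F, B7=S, B9=F
run #4 (k=6, n=5, s=6) runs B1->F, B4->E, B5->E, B3->F, B7->S, B6->F, B9->F; records B1=F, B3=F, B4=E, B5=E, B6=F, B7=S, B9=F
run #5 (k=5, n=3, s=9) runs B1->F, B4->S, B3->F, B7->E, B6->F, B9->F; records B1=F, B3=F, B4=S, B6=F, B7=E, B9=F
run #6 (k=6, n=5, s=8) runs B1->F, B4->E, B5->E, B3->T, B7->S, B6->F, B9->T; records B1=F, B3=T, B4=E, B5=E, B6=F, B7=S, B9=T
run #7 (k=4, n=5, s=5) runs B1->F, B4->E, B5->S, B3->F, B7->S, B6->F, B9->F; records B1=F, B3=F, B4=E, B5=S, B6=F, B7=S, B9=F
run #8 (k=5, n=5, s=6) runs B1->F, B4->E, B5->S, B3->F, B7->S, B6->F, B9->F; records B1=F, B3=F, B4=E, B5=S, B6=F, B7=S, B9=F
run #9 (k=6, n=3, s=9) runs B1->F, B4->S, B3->F, B7->E, B6->F, B9->F; records B1=F, B3=F, B4=S, B6=F, B7=E, B9=F
together the pool reaches 14 outcomes: B1=F, B3=T, B3=F, B4=S, B4=E, B5=S, B5=E, B6=T, B6=F, B7=S, B7=E, B8=T, B9=T, B9=F
checked all size-1 subsets: none covers 14 outcomes (max 7/14)
checked all size-2 subsets: none covers 14 outcomes (max 12/14)
inputs {2, 6, 7} (size 3) cover everything; no size-3 subset with a lexicographically smaller index list covers all 14
Answer: 3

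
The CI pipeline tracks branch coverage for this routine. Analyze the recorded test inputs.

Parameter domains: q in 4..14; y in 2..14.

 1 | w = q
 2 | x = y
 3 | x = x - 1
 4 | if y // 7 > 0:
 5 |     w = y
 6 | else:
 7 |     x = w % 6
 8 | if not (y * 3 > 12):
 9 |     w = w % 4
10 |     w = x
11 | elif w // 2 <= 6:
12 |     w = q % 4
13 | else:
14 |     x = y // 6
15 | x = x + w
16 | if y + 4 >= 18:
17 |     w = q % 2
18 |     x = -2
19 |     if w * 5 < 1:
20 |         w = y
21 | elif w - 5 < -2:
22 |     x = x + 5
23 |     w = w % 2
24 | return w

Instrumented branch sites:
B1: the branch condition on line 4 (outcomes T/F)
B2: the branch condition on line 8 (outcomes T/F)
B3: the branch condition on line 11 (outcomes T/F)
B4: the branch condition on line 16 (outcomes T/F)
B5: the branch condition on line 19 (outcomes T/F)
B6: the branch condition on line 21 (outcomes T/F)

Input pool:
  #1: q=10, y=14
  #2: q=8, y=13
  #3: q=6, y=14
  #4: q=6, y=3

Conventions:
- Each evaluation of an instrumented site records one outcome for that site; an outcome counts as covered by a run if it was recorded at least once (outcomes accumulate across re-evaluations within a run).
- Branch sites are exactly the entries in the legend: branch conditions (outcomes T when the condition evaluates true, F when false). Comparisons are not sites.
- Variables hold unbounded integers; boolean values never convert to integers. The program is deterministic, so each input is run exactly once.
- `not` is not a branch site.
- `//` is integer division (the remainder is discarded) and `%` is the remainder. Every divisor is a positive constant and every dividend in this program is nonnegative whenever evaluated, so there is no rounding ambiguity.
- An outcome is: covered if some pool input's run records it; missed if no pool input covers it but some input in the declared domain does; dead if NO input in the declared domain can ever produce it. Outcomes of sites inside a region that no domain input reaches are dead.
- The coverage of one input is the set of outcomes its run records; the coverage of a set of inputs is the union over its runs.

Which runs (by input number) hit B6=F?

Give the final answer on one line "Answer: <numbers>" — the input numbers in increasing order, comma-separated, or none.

input #1 (q=10, y=14): never hits B6=F
input #2 (q=8, y=13): never hits B6=F
input #3 (q=6, y=14): never hits B6=F
input #4 (q=6, y=3): never hits B6=F

Answer: none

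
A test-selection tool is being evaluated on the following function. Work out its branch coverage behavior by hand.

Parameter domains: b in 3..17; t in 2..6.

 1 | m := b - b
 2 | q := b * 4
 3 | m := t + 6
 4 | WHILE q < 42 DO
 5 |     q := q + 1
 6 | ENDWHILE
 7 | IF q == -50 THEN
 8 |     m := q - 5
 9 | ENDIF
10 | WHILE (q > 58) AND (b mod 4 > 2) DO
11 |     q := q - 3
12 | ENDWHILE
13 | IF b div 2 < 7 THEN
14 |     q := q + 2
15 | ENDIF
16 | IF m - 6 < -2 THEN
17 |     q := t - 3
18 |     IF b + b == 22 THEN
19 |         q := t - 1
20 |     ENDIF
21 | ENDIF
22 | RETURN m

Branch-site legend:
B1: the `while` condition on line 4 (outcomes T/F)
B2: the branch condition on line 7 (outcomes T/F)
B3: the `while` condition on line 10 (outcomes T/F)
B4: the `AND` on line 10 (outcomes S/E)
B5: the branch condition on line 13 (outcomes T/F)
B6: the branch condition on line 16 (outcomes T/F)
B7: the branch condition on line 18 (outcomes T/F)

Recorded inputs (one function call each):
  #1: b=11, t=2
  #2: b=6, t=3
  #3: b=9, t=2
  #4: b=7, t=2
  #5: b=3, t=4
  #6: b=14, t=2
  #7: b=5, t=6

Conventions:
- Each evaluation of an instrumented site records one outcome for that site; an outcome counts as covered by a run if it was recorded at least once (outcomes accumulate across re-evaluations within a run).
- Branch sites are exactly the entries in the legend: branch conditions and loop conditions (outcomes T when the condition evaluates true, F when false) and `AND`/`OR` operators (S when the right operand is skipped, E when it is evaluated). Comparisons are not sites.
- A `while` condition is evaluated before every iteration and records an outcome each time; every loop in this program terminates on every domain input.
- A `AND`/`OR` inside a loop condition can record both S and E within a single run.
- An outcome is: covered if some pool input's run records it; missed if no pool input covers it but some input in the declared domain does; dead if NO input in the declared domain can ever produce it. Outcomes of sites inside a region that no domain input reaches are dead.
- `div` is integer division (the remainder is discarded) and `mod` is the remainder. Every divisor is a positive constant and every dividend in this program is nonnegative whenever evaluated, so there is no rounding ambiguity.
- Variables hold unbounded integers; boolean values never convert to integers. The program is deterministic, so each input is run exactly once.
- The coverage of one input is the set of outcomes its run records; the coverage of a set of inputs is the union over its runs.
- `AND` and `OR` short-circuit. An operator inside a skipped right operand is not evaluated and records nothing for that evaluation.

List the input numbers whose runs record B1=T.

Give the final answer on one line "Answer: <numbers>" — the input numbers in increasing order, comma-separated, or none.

input #1 (b=11, t=2): misses B1=T
input #2 (b=6, t=3): covers B1=T
input #3 (b=9, t=2): covers B1=T
input #4 (b=7, t=2): covers B1=T
input #5 (b=3, t=4): covers B1=T
input #6 (b=14, t=2): misses B1=T
input #7 (b=5, t=6): covers B1=T

Answer: 2, 3, 4, 5, 7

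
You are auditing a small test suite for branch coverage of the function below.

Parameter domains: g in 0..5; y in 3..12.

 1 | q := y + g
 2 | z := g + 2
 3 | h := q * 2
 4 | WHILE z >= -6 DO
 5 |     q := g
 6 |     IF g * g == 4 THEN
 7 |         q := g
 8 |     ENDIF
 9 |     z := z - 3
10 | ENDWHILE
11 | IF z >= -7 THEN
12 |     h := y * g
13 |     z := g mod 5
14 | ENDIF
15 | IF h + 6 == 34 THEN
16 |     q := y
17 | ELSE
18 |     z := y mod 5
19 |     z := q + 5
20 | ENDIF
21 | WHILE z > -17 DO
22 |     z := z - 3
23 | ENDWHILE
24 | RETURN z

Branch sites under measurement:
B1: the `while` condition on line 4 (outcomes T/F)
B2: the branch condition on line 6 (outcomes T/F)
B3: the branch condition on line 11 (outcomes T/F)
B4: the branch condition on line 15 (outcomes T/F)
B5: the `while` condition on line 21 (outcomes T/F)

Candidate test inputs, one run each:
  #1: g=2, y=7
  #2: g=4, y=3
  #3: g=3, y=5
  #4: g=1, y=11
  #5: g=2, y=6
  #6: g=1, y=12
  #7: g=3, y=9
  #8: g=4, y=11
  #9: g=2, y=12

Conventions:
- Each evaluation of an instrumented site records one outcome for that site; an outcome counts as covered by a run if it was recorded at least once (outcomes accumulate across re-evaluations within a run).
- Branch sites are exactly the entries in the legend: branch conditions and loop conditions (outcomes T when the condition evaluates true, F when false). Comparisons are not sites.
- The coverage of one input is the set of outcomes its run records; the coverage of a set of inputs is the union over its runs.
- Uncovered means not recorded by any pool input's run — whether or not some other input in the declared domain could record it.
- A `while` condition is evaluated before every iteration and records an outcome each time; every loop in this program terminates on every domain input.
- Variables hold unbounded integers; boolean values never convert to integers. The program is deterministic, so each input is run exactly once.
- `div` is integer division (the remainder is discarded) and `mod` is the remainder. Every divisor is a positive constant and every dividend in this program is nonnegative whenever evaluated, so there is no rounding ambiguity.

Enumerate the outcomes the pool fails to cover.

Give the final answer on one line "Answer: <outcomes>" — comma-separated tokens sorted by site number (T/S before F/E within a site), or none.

#1 (g=2, y=7) -> B1->T, B2->T, B1->T, B2->T, B1->T, B2->T, B1->T, B2->T, B1->F, B3->F, B4->F, B5->T, B5->T, B5->T, ...; covered: B1=T, B1=F, B2=T, B3=F, B4=F, B5=T, B5=F
#2 (g=4, y=3) -> B1->T, B2->F, B1->T, B2->F, B1->T, B2->F, B1->T, B2->F, B1->T, B2->F, B1->F, B3->F, B4->F, B5->T, ...; covered: B1=T, B1=F, B2=F, B3=F, B4=F, B5=T, B5=F
#3 (g=3, y=5) -> B1->T, B2->F, B1->T, B2->F, B1->T, B2->F, B1->T, B2->F, B1->F, B3->T, B4->F, B5->T, B5->T, B5->T, ...; covered: B1=T, B1=F, B2=F, B3=T, B4=F, B5=T, B5=F
#4 (g=1, y=11) -> B1->T, B2->F, B1->T, B2->F, B1->T, B2->F, B1->T, B2->F, B1->F, B3->F, B4->F, B5->T, B5->T, B5->T, ...; covered: B1=T, B1=F, B2=F, B3=F, B4=F, B5=T, B5=F
#5 (g=2, y=6) -> B1->T, B2->T, B1->T, B2->T, B1->T, B2->T, B1->T, B2->T, B1->F, B3->F, B4->F, B5->T, B5->T, B5->T, ...; covered: B1=T, B1=F, B2=T, B3=F, B4=F, B5=T, B5=F
#6 (g=1, y=12) -> B1->T, B2->F, B1->T, B2->F, B1->T, B2->F, B1->T, B2->F, B1->F, B3->F, B4->F, B5->T, B5->T, B5->T, ...; covered: B1=T, B1=F, B2=F, B3=F, B4=F, B5=T, B5=F
#7 (g=3, y=9) -> B1->T, B2->F, B1->T, B2->F, B1->T, B2->F, B1->T, B2->F, B1->F, B3->T, B4->F, B5->T, B5->T, B5->T, ...; covered: B1=T, B1=F, B2=F, B3=T, B4=F, B5=T, B5=F
#8 (g=4, y=11) -> B1->T, B2->F, B1->T, B2->F, B1->T, B2->F, B1->T, B2->F, B1->T, B2->F, B1->F, B3->F, B4->F, B5->T, ...; covered: B1=T, B1=F, B2=F, B3=F, B4=F, B5=T, B5=F
#9 (g=2, y=12) -> B1->T, B2->T, B1->T, B2->T, B1->T, B2->T, B1->T, B2->T, B1->F, B3->F, B4->T, B5->T, B5->T, B5->T, ...; covered: B1=T, B1=F, B2=T, B3=F, B4=T, B5=T, B5=F
union over the pool: B1=T, B1=F, B2=T, B2=F, B3=T, B3=F, B4=T, B4=F, B5=T, B5=F
uncovered (0 of 10): none

Answer: none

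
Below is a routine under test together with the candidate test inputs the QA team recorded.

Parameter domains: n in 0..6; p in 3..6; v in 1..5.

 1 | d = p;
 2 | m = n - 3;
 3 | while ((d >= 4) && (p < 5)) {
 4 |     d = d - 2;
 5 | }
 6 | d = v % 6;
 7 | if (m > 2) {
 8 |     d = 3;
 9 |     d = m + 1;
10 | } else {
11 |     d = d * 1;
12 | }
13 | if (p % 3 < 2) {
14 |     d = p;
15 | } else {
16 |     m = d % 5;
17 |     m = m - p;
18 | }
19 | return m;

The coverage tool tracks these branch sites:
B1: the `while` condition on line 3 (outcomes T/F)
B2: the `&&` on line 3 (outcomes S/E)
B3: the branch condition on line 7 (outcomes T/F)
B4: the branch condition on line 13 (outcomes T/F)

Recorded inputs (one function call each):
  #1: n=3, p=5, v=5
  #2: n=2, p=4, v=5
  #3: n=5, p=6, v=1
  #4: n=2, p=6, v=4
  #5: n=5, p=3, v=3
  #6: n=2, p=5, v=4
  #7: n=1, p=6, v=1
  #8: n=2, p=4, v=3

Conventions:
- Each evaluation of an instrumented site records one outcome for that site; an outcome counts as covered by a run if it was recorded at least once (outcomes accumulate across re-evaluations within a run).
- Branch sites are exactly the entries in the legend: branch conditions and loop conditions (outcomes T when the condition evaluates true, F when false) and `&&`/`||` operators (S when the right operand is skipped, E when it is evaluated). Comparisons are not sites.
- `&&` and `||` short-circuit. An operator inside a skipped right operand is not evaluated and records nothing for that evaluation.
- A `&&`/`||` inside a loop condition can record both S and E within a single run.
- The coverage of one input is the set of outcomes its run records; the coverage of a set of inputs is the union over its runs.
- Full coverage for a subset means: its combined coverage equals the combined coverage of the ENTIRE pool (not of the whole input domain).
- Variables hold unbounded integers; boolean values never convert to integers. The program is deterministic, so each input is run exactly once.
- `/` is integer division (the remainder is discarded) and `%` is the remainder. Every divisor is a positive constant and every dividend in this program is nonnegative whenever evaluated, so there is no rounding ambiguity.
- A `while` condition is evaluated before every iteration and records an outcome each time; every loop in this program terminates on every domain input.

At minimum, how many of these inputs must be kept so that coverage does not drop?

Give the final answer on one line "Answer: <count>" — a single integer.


#1 (n=3, p=5, v=5) -> covered: B1=F, B2=E, B3=F, B4=F
#2 (n=2, p=4, v=5) -> covered: B1=T, B1=F, B2=S, B2=E, B3=F, B4=T
#3 (n=5, p=6, v=1) -> covered: B1=F, B2=E, B3=F, B4=T
#4 (n=2, p=6, v=4) -> covered: B1=F, B2=E, B3=F, B4=T
#5 (n=5, p=3, v=3) -> covered: B1=F, B2=S, B3=F, B4=T
#6 (n=2, p=5, v=4) -> covered: B1=F, B2=E, B3=F, B4=F
#7 (n=1, p=6, v=1) -> covered: B1=F, B2=E, B3=F, B4=T
#8 (n=2, p=4, v=3) -> covered: B1=T, B1=F, B2=S, B2=E, B3=F, B4=T
the full pool covers 7 outcomes: B1=T, B1=F, B2=S, B2=E, B3=F, B4=T, B4=F
size 1 is not enough: best union over all size-1 subsets is 6/7
size 2: inputs {1, 2} cover all 7 outcomes, and no lexicographically smaller subset of this size does
Answer: 2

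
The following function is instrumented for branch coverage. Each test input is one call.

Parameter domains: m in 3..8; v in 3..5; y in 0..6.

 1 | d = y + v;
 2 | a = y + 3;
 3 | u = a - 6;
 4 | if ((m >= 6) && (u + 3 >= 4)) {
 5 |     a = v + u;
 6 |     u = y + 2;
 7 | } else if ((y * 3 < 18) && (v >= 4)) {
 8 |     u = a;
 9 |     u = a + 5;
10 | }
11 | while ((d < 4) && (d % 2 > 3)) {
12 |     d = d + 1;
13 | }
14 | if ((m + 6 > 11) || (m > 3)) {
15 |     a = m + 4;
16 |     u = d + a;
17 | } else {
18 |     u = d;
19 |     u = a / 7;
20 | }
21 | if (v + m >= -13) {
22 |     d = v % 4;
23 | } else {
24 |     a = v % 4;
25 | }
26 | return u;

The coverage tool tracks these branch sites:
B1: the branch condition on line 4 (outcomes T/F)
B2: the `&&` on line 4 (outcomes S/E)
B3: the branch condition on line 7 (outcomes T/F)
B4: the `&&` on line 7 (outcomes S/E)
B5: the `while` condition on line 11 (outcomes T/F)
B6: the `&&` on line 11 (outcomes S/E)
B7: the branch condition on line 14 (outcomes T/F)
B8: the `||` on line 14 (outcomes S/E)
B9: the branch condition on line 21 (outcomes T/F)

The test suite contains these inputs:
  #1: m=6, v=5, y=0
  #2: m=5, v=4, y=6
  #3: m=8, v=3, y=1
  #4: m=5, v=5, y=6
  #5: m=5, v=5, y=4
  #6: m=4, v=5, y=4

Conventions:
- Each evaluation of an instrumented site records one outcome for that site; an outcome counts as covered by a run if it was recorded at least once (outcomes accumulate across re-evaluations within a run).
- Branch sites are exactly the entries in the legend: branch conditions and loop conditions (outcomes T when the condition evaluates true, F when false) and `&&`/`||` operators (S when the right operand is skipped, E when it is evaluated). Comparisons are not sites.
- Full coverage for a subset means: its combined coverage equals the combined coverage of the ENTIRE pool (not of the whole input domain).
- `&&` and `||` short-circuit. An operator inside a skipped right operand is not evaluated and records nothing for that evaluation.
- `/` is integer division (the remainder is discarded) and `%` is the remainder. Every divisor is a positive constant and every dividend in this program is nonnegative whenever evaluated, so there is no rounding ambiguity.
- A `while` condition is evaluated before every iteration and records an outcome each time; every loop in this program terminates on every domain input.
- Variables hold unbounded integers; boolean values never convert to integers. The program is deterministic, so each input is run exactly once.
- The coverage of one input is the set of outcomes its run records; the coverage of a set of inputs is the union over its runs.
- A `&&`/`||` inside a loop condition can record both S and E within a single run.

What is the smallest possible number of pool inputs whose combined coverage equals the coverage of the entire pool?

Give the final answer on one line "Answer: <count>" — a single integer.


test 1 (m=6, v=5, y=0) fires B2->E, B1->F, B4->E, B3->T, B6->S, B5->F, B8->S, B7->T, B9->T; hits B1=F, B2=E, B3=T, B4=E, B5=F, B6=S, B7=T, B8=S, B9=T
test 2 (m=5, v=4, y=6) fires B2->S, B1->F, B4->S, B3->F, B6->S, B5->F, B8->E, B7->T, B9->T; hits B1=F, B2=S, B3=F, B4=S, B5=F, B6=S, B7=T, B8=E, B9=T
test 3 (m=8, v=3, y=1) fires B2->E, B1->F, B4->E, B3->F, B6->S, B5->F, B8->S, B7->T, B9->T; hits B1=F, B2=E, B3=F, B4=E, B5=F, B6=S, B7=T, B8=S, B9=T
test 4 (m=5, v=5, y=6) fires B2->S, B1->F, B4->S, B3->F, B6->S, B5->F, B8->E, B7->T, B9->T; hits B1=F, B2=S, B3=F, B4=S, B5=F, B6=S, B7=T, B8=E, B9=T
test 5 (m=5, v=5, y=4) fires B2->S, B1->F, B4->E, B3->T, B6->S, B5->F, B8->E, B7->T, B9->T; hits B1=F, B2=S, B3=T, B4=E, B5=F, B6=S, B7=T, B8=E, B9=T
test 6 (m=4, v=5, y=4) fires B2->S, B1->F, B4->E, B3->T, B6->S, B5->F, B8->E, B7->T, B9->T; hits B1=F, B2=S, B3=T, B4=E, B5=F, B6=S, B7=T, B8=E, B9=T
pool-wide coverage (13 outcomes): B1=F, B2=S, B2=E, B3=T, B3=F, B4=S, B4=E, B5=F, B6=S, B7=T, B8=S, B8=E, B9=T
size 1 is not enough: best union over all size-1 subsets is 9/13
size 2: inputs {1, 2} cover all 13 outcomes, and no lexicographically smaller subset of this size does
Answer: 2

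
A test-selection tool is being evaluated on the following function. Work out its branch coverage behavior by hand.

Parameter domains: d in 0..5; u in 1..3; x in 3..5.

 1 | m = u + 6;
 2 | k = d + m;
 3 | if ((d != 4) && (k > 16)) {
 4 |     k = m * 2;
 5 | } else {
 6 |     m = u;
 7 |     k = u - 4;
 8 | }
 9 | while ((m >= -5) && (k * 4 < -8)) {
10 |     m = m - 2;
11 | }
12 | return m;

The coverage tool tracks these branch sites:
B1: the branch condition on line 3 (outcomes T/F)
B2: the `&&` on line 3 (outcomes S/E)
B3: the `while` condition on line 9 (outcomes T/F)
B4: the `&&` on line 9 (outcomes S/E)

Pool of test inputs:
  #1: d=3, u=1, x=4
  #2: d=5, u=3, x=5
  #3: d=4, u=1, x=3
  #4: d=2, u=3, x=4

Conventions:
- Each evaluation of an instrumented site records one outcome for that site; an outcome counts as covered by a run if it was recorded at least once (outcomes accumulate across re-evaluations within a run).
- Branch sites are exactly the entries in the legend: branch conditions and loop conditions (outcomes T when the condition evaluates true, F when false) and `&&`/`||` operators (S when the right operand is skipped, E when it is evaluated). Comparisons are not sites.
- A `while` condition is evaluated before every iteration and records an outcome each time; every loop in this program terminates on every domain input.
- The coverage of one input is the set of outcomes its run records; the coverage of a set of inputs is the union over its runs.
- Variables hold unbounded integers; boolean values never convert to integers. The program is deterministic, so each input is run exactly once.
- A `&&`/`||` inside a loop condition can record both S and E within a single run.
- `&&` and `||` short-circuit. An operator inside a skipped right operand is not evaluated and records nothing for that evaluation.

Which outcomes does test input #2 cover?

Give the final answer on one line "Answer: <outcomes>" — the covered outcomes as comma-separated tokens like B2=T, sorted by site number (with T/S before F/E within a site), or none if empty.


Running input #2 (d=5, u=3, x=5), event by event:
  B2->E, B1->F, B4->E, B3->F
distinct outcomes covered: B1=F, B2=E, B3=F, B4=E
Answer: B1=F, B2=E, B3=F, B4=E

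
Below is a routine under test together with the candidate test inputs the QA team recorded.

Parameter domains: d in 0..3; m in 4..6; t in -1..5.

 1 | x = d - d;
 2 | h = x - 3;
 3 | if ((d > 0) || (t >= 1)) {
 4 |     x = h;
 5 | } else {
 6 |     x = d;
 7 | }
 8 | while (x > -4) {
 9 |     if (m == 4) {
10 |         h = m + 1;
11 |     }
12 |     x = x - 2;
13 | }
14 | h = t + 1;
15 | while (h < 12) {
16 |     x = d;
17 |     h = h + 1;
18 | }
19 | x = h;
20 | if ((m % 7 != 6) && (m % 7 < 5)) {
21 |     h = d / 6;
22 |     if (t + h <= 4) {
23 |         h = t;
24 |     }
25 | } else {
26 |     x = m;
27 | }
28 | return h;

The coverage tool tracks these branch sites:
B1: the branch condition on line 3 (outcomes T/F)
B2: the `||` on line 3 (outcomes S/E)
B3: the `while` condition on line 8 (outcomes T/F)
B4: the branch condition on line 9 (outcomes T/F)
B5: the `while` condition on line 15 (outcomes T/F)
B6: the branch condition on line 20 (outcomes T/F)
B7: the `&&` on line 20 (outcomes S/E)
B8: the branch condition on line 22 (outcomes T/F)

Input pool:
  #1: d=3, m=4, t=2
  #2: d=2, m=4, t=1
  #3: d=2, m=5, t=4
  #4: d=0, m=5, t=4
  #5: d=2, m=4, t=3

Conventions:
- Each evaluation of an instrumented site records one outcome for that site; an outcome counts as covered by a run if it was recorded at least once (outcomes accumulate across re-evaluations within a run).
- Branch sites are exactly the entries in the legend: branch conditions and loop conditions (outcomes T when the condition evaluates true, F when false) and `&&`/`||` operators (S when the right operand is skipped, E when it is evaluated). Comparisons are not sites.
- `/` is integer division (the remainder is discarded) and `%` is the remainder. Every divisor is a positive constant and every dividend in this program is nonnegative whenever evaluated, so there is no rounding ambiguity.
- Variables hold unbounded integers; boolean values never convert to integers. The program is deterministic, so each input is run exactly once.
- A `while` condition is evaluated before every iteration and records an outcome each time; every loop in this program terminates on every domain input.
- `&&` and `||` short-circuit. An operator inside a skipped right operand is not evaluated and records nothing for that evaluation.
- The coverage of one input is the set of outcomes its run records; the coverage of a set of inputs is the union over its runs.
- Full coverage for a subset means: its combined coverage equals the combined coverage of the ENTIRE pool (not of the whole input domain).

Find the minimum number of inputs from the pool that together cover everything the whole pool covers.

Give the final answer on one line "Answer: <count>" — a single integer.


input #1, d=3, m=4, t=2: events B2->S, B1->T, B3->T, B4->T, B3->F, B5->T, B5->T, B5->T, B5->T, B5->T, B5->T, B5->T, B5->T, B5->T, ...; outcomes B1=T, B2=S, B3=T, B3=F, B4=T, B5=T, B5=F, B6=T, B7=E, B8=T
input #2, d=2, m=4, t=1: events B2->S, B1->T, B3->T, B4->T, B3->F, B5->T, B5->T, B5->T, B5->T, B5->T, B5->T, B5->T, B5->T, B5->T, ...; outcomes B1=T, B2=S, B3=T, B3=F, B4=T, B5=T, B5=F, B6=T, B7=E, B8=T
input #3, d=2, m=5, t=4: events B2->S, B1->T, B3->T, B4->F, B3->F, B5->T, B5->T, B5->T, B5->T, B5->T, B5->T, B5->T, B5->F, B7->E, ...; outcomes B1=T, B2=S, B3=T, B3=F, B4=F, B5=T, B5=F, B6=F, B7=E
input #4, d=0, m=5, t=4: events B2->E, B1->T, B3->T, B4->F, B3->F, B5->T, B5->T, B5->T, B5->T, B5->T, B5->T, B5->T, B5->F, B7->E, ...; outcomes B1=T, B2=E, B3=T, B3=F, B4=F, B5=T, B5=F, B6=F, B7=E
input #5, d=2, m=4, t=3: events B2->S, B1->T, B3->T, B4->T, B3->F, B5->T, B5->T, B5->T, B5->T, B5->T, B5->T, B5->T, B5->T, B5->F, ...; outcomes B1=T, B2=S, B3=T, B3=F, B4=T, B5=T, B5=F, B6=T, B7=E, B8=T
together the pool reaches 13 outcomes: B1=T, B2=S, B2=E, B3=T, B3=F, B4=T, B4=F, B5=T, B5=F, B6=T, B6=F, B7=E, B8=T
checked all size-1 subsets: none covers 13 outcomes (max 10/13)
inputs {1, 4} (size 2) cover everything; no size-2 subset with a lexicographically smaller index list covers all 13
Answer: 2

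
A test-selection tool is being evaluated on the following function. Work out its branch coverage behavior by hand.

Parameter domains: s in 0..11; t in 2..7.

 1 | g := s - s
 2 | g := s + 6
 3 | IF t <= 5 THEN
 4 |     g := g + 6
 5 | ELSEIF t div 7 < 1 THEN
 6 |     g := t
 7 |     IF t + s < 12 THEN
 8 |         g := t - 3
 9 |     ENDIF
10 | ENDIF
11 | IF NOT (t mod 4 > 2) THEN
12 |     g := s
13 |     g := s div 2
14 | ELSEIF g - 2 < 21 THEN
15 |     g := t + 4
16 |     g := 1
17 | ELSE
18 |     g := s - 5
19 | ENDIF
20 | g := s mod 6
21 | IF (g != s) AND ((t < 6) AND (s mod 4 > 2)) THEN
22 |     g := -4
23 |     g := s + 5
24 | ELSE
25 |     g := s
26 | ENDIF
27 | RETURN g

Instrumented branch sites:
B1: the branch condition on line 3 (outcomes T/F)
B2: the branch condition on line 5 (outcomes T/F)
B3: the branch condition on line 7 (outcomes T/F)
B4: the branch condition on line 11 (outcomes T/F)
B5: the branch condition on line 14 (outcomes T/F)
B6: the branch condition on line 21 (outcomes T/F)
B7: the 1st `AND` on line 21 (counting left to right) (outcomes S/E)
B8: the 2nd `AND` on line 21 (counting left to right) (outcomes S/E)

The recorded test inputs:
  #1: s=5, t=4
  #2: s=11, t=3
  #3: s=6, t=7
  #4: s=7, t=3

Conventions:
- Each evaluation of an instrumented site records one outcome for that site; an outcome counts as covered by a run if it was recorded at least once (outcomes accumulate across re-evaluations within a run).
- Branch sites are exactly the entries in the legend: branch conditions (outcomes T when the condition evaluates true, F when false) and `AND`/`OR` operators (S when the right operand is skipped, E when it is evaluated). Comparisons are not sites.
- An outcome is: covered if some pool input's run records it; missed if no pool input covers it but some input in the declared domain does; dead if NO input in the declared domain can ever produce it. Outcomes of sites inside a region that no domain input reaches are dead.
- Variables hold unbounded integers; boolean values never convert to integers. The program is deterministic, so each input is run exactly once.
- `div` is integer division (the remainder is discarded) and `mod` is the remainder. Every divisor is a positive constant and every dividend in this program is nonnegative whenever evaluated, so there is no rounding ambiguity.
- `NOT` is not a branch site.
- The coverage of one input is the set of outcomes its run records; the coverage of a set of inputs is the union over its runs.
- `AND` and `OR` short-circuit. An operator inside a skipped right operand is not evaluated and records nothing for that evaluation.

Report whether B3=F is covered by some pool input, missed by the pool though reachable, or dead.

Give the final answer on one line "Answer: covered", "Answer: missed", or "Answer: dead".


no pool input records B3=F
but domain input (s=6, t=6) does record it -> reachable, so missed
Answer: missed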